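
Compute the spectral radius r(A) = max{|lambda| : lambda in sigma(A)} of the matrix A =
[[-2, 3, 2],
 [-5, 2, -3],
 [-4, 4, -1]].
r(A) ≈ 5.5507

The eigenvalues of A are the roots of its characteristic polynomial. With M = A (coefficients from the trace, the sum of principal 2x2 minors, and det A):
  p(λ) = det(λ I - M) = λ^3 + λ^2 + 31λ + 23.
No integer candidate from the rational root theorem (±divisors of 23) is a root, so the roots are irrational. The cubic discriminant is Δ = -119744 < 0, so there is one real root and a complex-conjugate pair. p(-1) = -8 and p(0) = 23 have opposite signs, so a root lies in (-1, 0); Newton's method refines it to λ ≈ -0.7465. Dividing out (λ - (-0.7465)) leaves approximately λ^2 + 0.2535λ + 30.8108. For λ^2 + 0.2535λ + 30.8108 the discriminant is -123.1788. It is negative, so the remaining roots are the complex-conjugate pair λ ≈ -0.1268 ± 5.5493i. Their product equals the constant term, so |λ|^2 ≈ 30.8108 and |λ| ≈ 5.5507.
Thus the eigenvalues (to 4 decimals) are -0.7465 (modulus 0.7465); -0.1268 ± 5.5493i (modulus 5.5507). The spectral radius is the largest modulus: r(A) ≈ 5.5507. (Cross-check: r(A) ≤ ||A||_2 ≈ 8.5702; equality holds whenever A is normal, though it can also hold for some non-normal A.)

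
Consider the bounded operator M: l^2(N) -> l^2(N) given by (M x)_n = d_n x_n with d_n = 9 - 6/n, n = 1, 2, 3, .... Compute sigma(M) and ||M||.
sigma(M) = {9 - 6/n : n ≥ 1} ∪ {9}; ||M|| = 9

A bounded diagonal operator on l^2 with diagonal entries d_n has spectrum equal to the closure of {d_n : n ≥ 1}: every d_n is an eigenvalue (with eigenvector e_n), so {d_n} ⊂ sigma(M); the spectrum is closed, so its closure is too; and for lambda not in the closure, (M - lambda I) has bounded inverse (the diagonal entries 1/(d_n - lambda) are bounded). For our sequence d_n = 9 - 6/n, n = 1, 2, 3, ...:
  - {d_n} = {9 - 6/n : n ≥ 1}; the only limit point is 9
  - closure = {9 - 6/n : n ≥ 1} ∪ {9}
For the norm: a diagonal operator has ||M|| = sup_n |d_n|. Here d_n = 9 - 6/n increases monotonically from d_1 = 3 toward 9, with all terms in [3, 9); so sup_n |d_n| = 9 (the supremum is the limit, not attained). So ||M|| = 9.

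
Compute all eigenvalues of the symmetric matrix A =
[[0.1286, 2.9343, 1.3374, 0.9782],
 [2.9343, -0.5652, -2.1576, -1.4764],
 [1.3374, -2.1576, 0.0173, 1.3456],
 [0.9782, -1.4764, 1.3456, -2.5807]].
sigma(A) ≈ {-5, -3, 2, 3}

A is real symmetric, so its spectrum consists of real eigenvalues. Expanding the characteristic polynomial of the displayed matrix gives
  det(λ I - A) = p(λ) = λ^4 + (3)λ^3 + (-19)λ^2 + (-27)λ + (89.9955).
Solving p(λ) = 0 yields eigenvalues ≈ -5, -3, 2, 3. (A is shown rounded to 4 decimals, so these recover the underlying integer eigenvalues to within that precision.)
Verification: the trace of A = -3 equals the sum of eigenvalues -3, and det(A) ≈ 89.9955 matches the eigenvalue product 90.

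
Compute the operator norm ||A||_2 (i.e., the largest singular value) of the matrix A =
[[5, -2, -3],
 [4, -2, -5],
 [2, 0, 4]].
||A||_2 = sqrt((103 + sqrt(3805))/2) ≈ 9.0743 (= sqrt(largest eigenvalue of A^T A))

||A||_2 = sigma_max(A) = sqrt(lambda_max(A^T A)). Form the symmetric matrix M = A^T A =
[[45, -18, -27],
 [-18, 8, 16],
 [-27, 16, 50]].
Its characteristic polynomial (trace, sum of principal 2x2 minors, determinant of M give the coefficients) is
  p(λ) = det(λ I - M) = λ^3 - 103λ^2 + 1701λ.
The constant term is 0, so λ = 0 is a root. Dividing out λ leaves p(λ) = λ(λ^2 - 103λ + 1701). For λ^2 - 103λ + 1701 the discriminant is 3805. It is nonnegative but not a perfect square, so the roots are real and irrational: λ = (103 ± sqrt(3805))/2 ≈ 82.3423, 20.6577.
So the eigenvalues of A^T A are ≈ 0, 20.6577, 82.3423 (all ≥ 0, as they must be for A^T A). The largest is λ_max = (103 + sqrt(3805))/2 ≈ 82.3423, hence ||A||_2 = sqrt(λ_max) = sqrt((103 + sqrt(3805))/2) ≈ 9.0743.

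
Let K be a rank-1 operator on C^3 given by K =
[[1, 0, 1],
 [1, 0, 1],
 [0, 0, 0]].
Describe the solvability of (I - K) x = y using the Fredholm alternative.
(I - K) is singular (det(I - K) = 0, i.e. 1 ∈ sigma(K)). (I - K) x = y is solvable iff y ⊥ ker((I - K)^*) = span{(1, 0, 1)}, i.e. iff y_1 + y_3 = 0. When solvable, the solutions are x = y + c·(1, 1, 0), c arbitrary (ker(I - K) = span{(1, 1, 0)}, dimension 1).

K has rank 1, so it is an outer product K = u v^T: every row of K is a multiple of one row vector. Reading off the entries, u = (1, 1, 0) and v = (1, 0, 1) (row i of K equals u_i·v^T). A rank-one matrix u v^T satisfies K u = u (v·u) and kills the (2)-dimensional subspace v^⊥, so its characteristic polynomial is lambda^2 (lambda - v·u) with v·u = tr K = 1. Hence the eigenvalues of I - K are 1 (multiplicity 2) and 1 - (1) = 0, so det(I - K) = 0. (Direct check: I - K =
[[0, 0, -1],
 [-1, 1, -1],
 [0, 0, 1]]
has determinant 0.) So 1 is an eigenvalue of K and (I - K) is not invertible. The finite-dimensional Fredholm alternative says: either (I - K) is invertible, or ker(I - K) ≠ {0} and then range(I - K) = ker((I - K)^*)^⊥, with dim ker(I - K) = dim ker((I - K)^*). We are in the second case, so we need both kernels. Kernel of I - K: (I - K) u = u - u (v·u) = u - u = 0, so ker(I - K) = span{u} = span{(1, 1, 0)} (it is exactly 1-dimensional because rank(I - K) = 2). Kernel of the adjoint: K is real, so (I - K)^* = I - K^T = I - v u^T, and (I - v u^T) v = v - v (u·v) = 0; hence ker((I - K)^*) = span{v} = span{(1, 0, 1)}. Therefore (I - K) x = y is solvable iff <y, v> = 0, i.e. iff y_1 + y_3 = 0. When this holds, K y = u (v·y) = 0, so (I - K) y = y and x = y is a particular solution; the full solution set is the line x = y + c·u = y + c·(1, 1, 0), c ∈ C.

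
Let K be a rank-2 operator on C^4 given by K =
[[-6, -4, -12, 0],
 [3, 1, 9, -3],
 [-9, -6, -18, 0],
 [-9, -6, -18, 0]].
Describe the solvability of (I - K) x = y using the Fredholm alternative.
(I - K) is invertible (det(I - K) = 48 ≠ 0), so for every y in C^4 the equation (I - K) x = y has a unique solution.

K has rank 2 and factors as K = U V^T = u1 v1^T + u2 v2^T with u1 = (2, -1, 3, 3), v1 = (-3, -3, -3, -3), u2 = (2, -2, 3, 3), v2 = (0, 1, -3, 3) (multiplying out reproduces the displayed K). The nonzero eigenvalues of U V^T coincide with those of the 2 x 2 matrix G = V^T U = [[v1·u1, v1·u2], [v2·u1, v2·u2]] = [[-21, -18], [-1, -2]], and by the Sylvester determinant identity det(I_4 - U V^T) = det(I_2 - V^T U) = det([[22, 18], [1, 3]]) = (22)(3) - (18)(1) = 48. (Direct check: I - K =
[[7, 4, 12, 0],
 [-3, 0, -9, 3],
 [9, 6, 19, 0],
 [9, 6, 18, 1]]
has determinant 48.) The finite-dimensional Fredholm alternative says: either (I - K) is invertible, or ker(I - K) ≠ {0} and then range(I - K) = ker((I - K)^*)^⊥, with dim ker(I - K) = dim ker((I - K)^*). Since det(I - K) ≠ 0, 1 is not an eigenvalue of K and ker(I - K) = {0}, so we are in the first case: for every y there is a unique x = (I - K)^(-1) y. (Explicitly, by the Woodbury identity, (I - U V^T)^(-1) = I + U (I_2 - G)^(-1) V^T.)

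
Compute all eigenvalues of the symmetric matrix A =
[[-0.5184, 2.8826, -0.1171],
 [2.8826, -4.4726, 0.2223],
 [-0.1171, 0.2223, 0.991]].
sigma(A) ≈ {-6, 1} (1 with multiplicity 2)

A is real symmetric, so its spectrum consists of real eigenvalues. Expanding the characteristic polynomial of the displayed matrix gives
  det(λ I - A) = p(λ) = λ^3 + (4)λ^2 + (-11)λ + (6).
Solving p(λ) = 0 yields eigenvalues ≈ -6, 1, 1. (A is shown rounded to 4 decimals, so these recover the underlying integer eigenvalues to within that precision.)
Verification: the trace of A = -4 equals the sum of eigenvalues -4, and det(A) ≈ -6.0000 matches the eigenvalue product -6.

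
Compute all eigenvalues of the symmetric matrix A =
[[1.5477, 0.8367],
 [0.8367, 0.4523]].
sigma(A) ≈ {0, 2}

A is real symmetric, so its spectrum consists of real eigenvalues. Expanding the characteristic polynomial of the displayed matrix gives
  det(λ I - A) = p(λ) = λ^2 + (-2)λ + (0).
Solving p(λ) = 0 yields eigenvalues ≈ 0, 2. (A is shown rounded to 4 decimals, so these recover the underlying integer eigenvalues to within that precision.)
Verification: the trace of A = 2 equals the sum of eigenvalues 2, and det(A) ≈ -0.0000 matches the eigenvalue product 0.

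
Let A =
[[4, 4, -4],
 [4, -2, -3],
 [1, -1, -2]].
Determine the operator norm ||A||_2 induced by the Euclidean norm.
||A||_2 ≈ 7.9805 (= sqrt(largest eigenvalue of A^T A))

||A||_2 = sigma_max(A) = sqrt(lambda_max(A^T A)). Form the symmetric matrix M = A^T A =
[[33, 7, -30],
 [7, 21, -8],
 [-30, -8, 29]].
Its characteristic polynomial (trace, sum of principal 2x2 minors, determinant of M give the coefficients) is
  p(λ) = det(λ I - M) = λ^3 - 83λ^2 + 1246λ - 1024.
No integer candidate from the rational root theorem (±divisors of 1024) is a root, so the roots are irrational. The cubic discriminant is Δ = 2493392452 > 0, so there are three distinct real roots. p(0) = -1024 and p(1) = 140 have opposite signs, so a root lies in (0, 1); Newton's method refines it to λ ≈ 0.8719. p(18) = 344 and p(19) = -454 have opposite signs, so a root lies in (18, 19); Newton's method refines it to λ ≈ 18.4396. p(63) = -1906 and p(64) = 896 have opposite signs, so a root lies in (63, 64); Newton's method refines it to λ ≈ 63.6885. Check (Vieta): the three roots sum to 83, matching tr M = 83.
So the eigenvalues of A^T A are ≈ 0.8719, 18.4396, 63.6885 (all ≥ 0, as they must be for A^T A). The largest is λ_max ≈ 63.6885, hence ||A||_2 = sqrt(λ_max) ≈ 7.9805.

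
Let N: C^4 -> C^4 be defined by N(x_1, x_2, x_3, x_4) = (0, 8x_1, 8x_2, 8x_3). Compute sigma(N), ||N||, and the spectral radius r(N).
sigma(N) = {0}; ||N|| = 8; r(N) = 0. (N is nilpotent with N^4 = 0.)

On C^4, N is a strictly lower-triangular matrix with 8 on the subdiagonal and zeros elsewhere, so its characteristic polynomial is lambda^4 and every eigenvalue is 0: sigma(N) = {0}. For the operator norm, N e_i = 8e_{i+1} for i = 1, ..., 3 and N e_4 = 0, so the singular values of N are 8 (with multiplicity 3) and 0; hence ||N|| = 8. The spectral radius r(N) = max|lambda| = 0. Note ||N|| > r(N) — characteristic of non-normal nilpotent operators. Indeed N^4 = 0.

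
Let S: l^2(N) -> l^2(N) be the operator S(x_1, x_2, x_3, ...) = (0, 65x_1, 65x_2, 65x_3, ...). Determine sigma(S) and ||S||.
sigma(S) = closed disk {z in C : |z| ≤ 65}; ||S|| = 65

Note S = 65·U where U is the unit right shift (U x)_k = x_{k-1} (with x_0 := 0); so ||S|| = 65||U|| and sigma(S) = 65·sigma(U). ||S x||^2 = sum_{k≥1} |65x_k|^2 = 4225||x||^2, so ||S|| = 65 and sigma(S) ⊂ {|z| ≤ 65}. For any |lambda| < 65, the equation (S - lambda I) x = 0 forces x_1 = 0, then 65x_k = lambda x_{k+1} ⇒ x = 0, so S has no eigenvalues. But (S - lambda I) is not surjective for |lambda| < 65: solving (S - lambda I) x = e_1 would require x_n proportional to (lambda/65)^(-n), which is not in l^2. So every |lambda| < 65 lies in the residual spectrum. The boundary |lambda| = 65 is in the approximate point spectrum (the spectrum is closed). Hence sigma(S) is the closed disk of radius 65.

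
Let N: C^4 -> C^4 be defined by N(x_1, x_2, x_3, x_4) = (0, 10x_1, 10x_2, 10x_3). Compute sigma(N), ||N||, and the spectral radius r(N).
sigma(N) = {0}; ||N|| = 10; r(N) = 0. (N is nilpotent with N^4 = 0.)

On C^4, N is a strictly lower-triangular matrix with 10 on the subdiagonal and zeros elsewhere, so its characteristic polynomial is lambda^4 and every eigenvalue is 0: sigma(N) = {0}. For the operator norm, N e_i = 10e_{i+1} for i = 1, ..., 3 and N e_4 = 0, so the singular values of N are 10 (with multiplicity 3) and 0; hence ||N|| = 10. The spectral radius r(N) = max|lambda| = 0. Note ||N|| > r(N) — characteristic of non-normal nilpotent operators. Indeed N^4 = 0.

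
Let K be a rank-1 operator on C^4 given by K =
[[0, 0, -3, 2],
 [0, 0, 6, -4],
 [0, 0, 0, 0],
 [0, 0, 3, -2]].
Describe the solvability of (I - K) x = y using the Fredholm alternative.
(I - K) is invertible (det(I - K) = 3 ≠ 0), so for every y in C^4 the equation (I - K) x = y has a unique solution.

K has rank 1, so it is an outer product K = u v^T: every row of K is a multiple of one row vector. Reading off the entries, u = (1, -2, 0, -1) and v = (0, 0, -3, 2) (row i of K equals u_i·v^T). A rank-one matrix u v^T satisfies K u = u (v·u) and kills the (3)-dimensional subspace v^⊥, so its characteristic polynomial is lambda^3 (lambda - v·u) with v·u = tr K = -2. Hence the eigenvalues of I - K are 1 (multiplicity 3) and 1 - (-2) = 3, so det(I - K) = 3. (Direct check: I - K =
[[1, 0, 3, -2],
 [0, 1, -6, 4],
 [0, 0, 1, 0],
 [0, 0, -3, 3]]
has determinant 3.) The finite-dimensional Fredholm alternative says: either (I - K) is invertible, or ker(I - K) ≠ {0} and then range(I - K) = ker((I - K)^*)^⊥, with dim ker(I - K) = dim ker((I - K)^*). Since det(I - K) ≠ 0, 1 is not an eigenvalue of K and ker(I - K) = {0}, so we are in the first case: for every y there is a unique x = (I - K)^(-1) y. Explicitly, by the Sherman–Morrison formula, (I - u v^T)^(-1) = I + u v^T/(1 - v·u), i.e. (I - K)^(-1) = I + K/(3).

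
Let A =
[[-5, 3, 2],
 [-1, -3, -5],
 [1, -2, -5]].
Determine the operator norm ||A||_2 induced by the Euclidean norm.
||A||_2 ≈ 8.8243 (= sqrt(largest eigenvalue of A^T A))

||A||_2 = sigma_max(A) = sqrt(lambda_max(A^T A)). Form the symmetric matrix M = A^T A =
[[27, -14, -10],
 [-14, 22, 31],
 [-10, 31, 54]].
Its characteristic polynomial (trace, sum of principal 2x2 minors, determinant of M give the coefficients) is
  p(λ) = det(λ I - M) = λ^3 - 103λ^2 + 1983λ - 2025.
No integer candidate from the rational root theorem (±divisors of 2025) is a root, so the roots are irrational. The cubic discriminant is Δ = 9009808128 > 0, so there are three distinct real roots. p(1) = -144 and p(2) = 1537 have opposite signs, so a root lies in (1, 2); Newton's method refines it to λ ≈ 1.0813. p(24) = 63 and p(25) = -1200 have opposite signs, so a root lies in (24, 25); Newton's method refines it to λ ≈ 24.051. p(77) = -3488 and p(78) = 549 have opposite signs, so a root lies in (77, 78); Newton's method refines it to λ ≈ 77.8677. Check (Vieta): the three roots sum to 103, matching tr M = 103.
So the eigenvalues of A^T A are ≈ 1.0813, 24.051, 77.8677 (all ≥ 0, as they must be for A^T A). The largest is λ_max ≈ 77.8677, hence ||A||_2 = sqrt(λ_max) ≈ 8.8243.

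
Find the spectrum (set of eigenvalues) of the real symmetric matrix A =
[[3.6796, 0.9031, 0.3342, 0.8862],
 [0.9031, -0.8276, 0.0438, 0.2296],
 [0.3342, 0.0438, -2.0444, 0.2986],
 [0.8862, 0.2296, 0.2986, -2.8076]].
sigma(A) ≈ {-3, -2, -1, 4}

A is real symmetric, so its spectrum consists of real eigenvalues. Expanding the characteristic polynomial of the displayed matrix gives
  det(λ I - A) = p(λ) = λ^4 + (2)λ^3 + (-13)λ^2 + (-38)λ + (-23.999).
Solving p(λ) = 0 yields eigenvalues ≈ -3, -2, -1, 4. (A is shown rounded to 4 decimals, so these recover the underlying integer eigenvalues to within that precision.)
Verification: the trace of A = -2 equals the sum of eigenvalues -2, and det(A) ≈ -23.9990 matches the eigenvalue product -24.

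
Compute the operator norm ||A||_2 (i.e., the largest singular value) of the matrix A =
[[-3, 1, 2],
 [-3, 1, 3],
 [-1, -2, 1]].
||A||_2 ≈ 5.7962 (= sqrt(largest eigenvalue of A^T A))

||A||_2 = sigma_max(A) = sqrt(lambda_max(A^T A)). Form the symmetric matrix M = A^T A =
[[19, -4, -16],
 [-4, 6, 3],
 [-16, 3, 14]].
Its characteristic polynomial (trace, sum of principal 2x2 minors, determinant of M give the coefficients) is
  p(λ) = det(λ I - M) = λ^3 - 39λ^2 + 183λ - 49.
No integer candidate from the rational root theorem (±divisors of 49) is a root, so the roots are irrational. The cubic discriminant is Δ = 21026304 > 0, so there are three distinct real roots. p(0) = -49 and p(1) = 96 have opposite signs, so a root lies in (0, 1); Newton's method refines it to λ ≈ 0.2849. p(5) = 16 and p(6) = -139 have opposite signs, so a root lies in (5, 6); Newton's method refines it to λ ≈ 5.1187. p(33) = -544 and p(34) = 393 have opposite signs, so a root lies in (33, 34); Newton's method refines it to λ ≈ 33.5964. Check (Vieta): the three roots sum to 39, matching tr M = 39.
So the eigenvalues of A^T A are ≈ 0.2849, 5.1187, 33.5964 (all ≥ 0, as they must be for A^T A). The largest is λ_max ≈ 33.5964, hence ||A||_2 = sqrt(λ_max) ≈ 5.7962.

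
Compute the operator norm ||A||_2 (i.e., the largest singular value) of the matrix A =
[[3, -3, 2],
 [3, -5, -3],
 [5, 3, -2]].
||A||_2 ≈ 7.4522 (= sqrt(largest eigenvalue of A^T A))

||A||_2 = sigma_max(A) = sqrt(lambda_max(A^T A)). Form the symmetric matrix M = A^T A =
[[43, -9, -13],
 [-9, 43, 3],
 [-13, 3, 17]].
Its characteristic polynomial (trace, sum of principal 2x2 minors, determinant of M give the coefficients) is
  p(λ) = det(λ I - M) = λ^3 - 103λ^2 + 3052λ - 23104.
No integer candidate from the rational root theorem (±divisors of 23104) is a root, so the roots are irrational. The cubic discriminant is Δ = 439728272 > 0, so there are three distinct real roots. p(11) = -664 and p(12) = 416 have opposite signs, so a root lies in (11, 12); Newton's method refines it to λ ≈ 11.5996. p(35) = 416 and p(36) = -64 have opposite signs, so a root lies in (35, 36); Newton's method refines it to λ ≈ 35.8657. p(55) = -444 and p(56) = 416 have opposite signs, so a root lies in (55, 56); Newton's method refines it to λ ≈ 55.5347. Check (Vieta): the three roots sum to 103, matching tr M = 103.
So the eigenvalues of A^T A are ≈ 11.5996, 35.8657, 55.5347 (all ≥ 0, as they must be for A^T A). The largest is λ_max ≈ 55.5347, hence ||A||_2 = sqrt(λ_max) ≈ 7.4522.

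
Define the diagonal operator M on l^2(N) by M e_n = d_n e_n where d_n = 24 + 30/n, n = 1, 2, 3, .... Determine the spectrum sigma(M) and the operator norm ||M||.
sigma(M) = {24 + 30/n : n ≥ 1} ∪ {24}; ||M|| = 54

A bounded diagonal operator on l^2 with diagonal entries d_n has spectrum equal to the closure of {d_n : n ≥ 1}: every d_n is an eigenvalue (with eigenvector e_n), so {d_n} ⊂ sigma(M); the spectrum is closed, so its closure is too; and for lambda not in the closure, (M - lambda I) has bounded inverse (the diagonal entries 1/(d_n - lambda) are bounded). For our sequence d_n = 24 + 30/n, n = 1, 2, 3, ...:
  - {d_n} = {24 + 30/n : n ≥ 1}; the only limit point is 24
  - closure = {24 + 30/n : n ≥ 1} ∪ {24}
For the norm: a diagonal operator has ||M|| = sup_n |d_n|. Here d_n = 24 + 30/n is positive and decreasing, so sup_n |d_n| = d_1 = 24 + 30 = 54. So ||M|| = 54.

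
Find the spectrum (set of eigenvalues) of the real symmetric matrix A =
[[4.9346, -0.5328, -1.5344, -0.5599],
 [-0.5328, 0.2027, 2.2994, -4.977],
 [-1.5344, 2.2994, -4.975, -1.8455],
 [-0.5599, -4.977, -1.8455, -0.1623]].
sigma(A) ≈ {-6, -5, 5, 6}

A is real symmetric, so its spectrum consists of real eigenvalues. Expanding the characteristic polynomial of the displayed matrix gives
  det(λ I - A) = p(λ) = λ^4 + (0)λ^3 + (-61)λ^2 + (0)λ + (899.9867).
Solving p(λ) = 0 yields eigenvalues ≈ -6, -5, 5, 6. (A is shown rounded to 4 decimals, so these recover the underlying integer eigenvalues to within that precision.)
Verification: the trace of A = 0 equals the sum of eigenvalues 0, and det(A) ≈ 899.9867 matches the eigenvalue product 900.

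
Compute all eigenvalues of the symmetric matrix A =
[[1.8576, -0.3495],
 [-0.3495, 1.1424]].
sigma(A) ≈ {1, 2}

A is real symmetric, so its spectrum consists of real eigenvalues. Expanding the characteristic polynomial of the displayed matrix gives
  det(λ I - A) = p(λ) = λ^2 + (-3)λ + (2).
Solving p(λ) = 0 yields eigenvalues ≈ 1, 2. (A is shown rounded to 4 decimals, so these recover the underlying integer eigenvalues to within that precision.)
Verification: the trace of A = 3 equals the sum of eigenvalues 3, and det(A) ≈ 2.0000 matches the eigenvalue product 2.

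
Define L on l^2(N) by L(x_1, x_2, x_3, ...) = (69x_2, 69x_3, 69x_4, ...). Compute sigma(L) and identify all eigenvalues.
sigma(L) = closed disk {z in C : |z| ≤ 69}; sigma_p(L) = open disk {z in C : |z| < 69}

Note L = 69·V where V is the unit left shift (V x)_k = x_{k+1}; so sigma(L) = 69·sigma(V) and ||L|| = 69||V||. ||L x||^2 = 4761sum_{k≥2} |x_k|^2 ≤ 4761||x||^2, with equality on {x : x_1 = 0}, so ||L|| = 69. For any lambda with |lambda| < 69, set r = lambda/69 (|r| < 1); the vector x = (1, r, r^2, ...) is in l^2 and satisfies L x = 69(r, r^2, ...) = lambda x, so lambda is an eigenvalue. On the boundary |lambda| = 69 the geometric series diverges, so no l^2 eigenvector exists, but these lambda lie in the approximate point spectrum. Hence sigma(L) is the closed disk of radius 69 and sigma_p(L) is the open disk.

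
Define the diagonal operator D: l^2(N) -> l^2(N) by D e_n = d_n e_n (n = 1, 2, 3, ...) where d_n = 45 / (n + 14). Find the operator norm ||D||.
||D|| = 3 (attained at n = 1)

For D diagonal, ||D|| = sup_n |d_n| = sup_n 45/(n + 14). This is positive and strictly decreasing in n, so the supremum is attained at n = 1: d_1 = 45/(1 + 14) = 3. Hence ||D|| = 3.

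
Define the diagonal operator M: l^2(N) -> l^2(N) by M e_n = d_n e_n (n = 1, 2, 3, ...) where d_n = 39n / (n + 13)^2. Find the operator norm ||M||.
||M|| = 3/4 (attained at n = 13)

For M diagonal, ||M|| = sup_n |d_n|. Treat f(x) = 39x / (x + 13)^2 for real x > 0. By the quotient rule, f'(x) = 39(13 - x)/(x + 13)^3, which is positive for x < 13 and negative for x > 13. So f has a unique maximum at x = 13, and since 13 is a positive integer, the supremum over n ≥ 1 is attained at n = 13: d_13 = 39·13/(13 + 13)^2 = 39·13/676 = 3/4. Hence ||M|| = 3/4.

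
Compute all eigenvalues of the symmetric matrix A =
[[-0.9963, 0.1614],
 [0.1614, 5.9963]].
sigma(A) ≈ {-1, 6}

A is real symmetric, so its spectrum consists of real eigenvalues. Expanding the characteristic polynomial of the displayed matrix gives
  det(λ I - A) = p(λ) = λ^2 + (-5)λ + (-6).
Solving p(λ) = 0 yields eigenvalues ≈ -1, 6. (A is shown rounded to 4 decimals, so these recover the underlying integer eigenvalues to within that precision.)
Verification: the trace of A = 5 equals the sum of eigenvalues 5, and det(A) ≈ -6.0002 matches the eigenvalue product -6.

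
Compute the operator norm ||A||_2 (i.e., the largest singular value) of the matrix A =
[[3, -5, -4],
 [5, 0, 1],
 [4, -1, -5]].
||A||_2 ≈ 9.4091 (= sqrt(largest eigenvalue of A^T A))

||A||_2 = sigma_max(A) = sqrt(lambda_max(A^T A)). Form the symmetric matrix M = A^T A =
[[50, -19, -27],
 [-19, 26, 25],
 [-27, 25, 42]].
Its characteristic polynomial (trace, sum of principal 2x2 minors, determinant of M give the coefficients) is
  p(λ) = det(λ I - M) = λ^3 - 118λ^2 + 2777λ - 14884.
No integer candidate from the rational root theorem (±divisors of 14884) is a root, so the roots are irrational. The cubic discriminant is Δ = 5706284032 > 0, so there are three distinct real roots. p(7) = -884 and p(8) = 292 have opposite signs, so a root lies in (7, 8); Newton's method refines it to λ ≈ 7.736. p(21) = 656 and p(22) = -254 have opposite signs, so a root lies in (21, 22); Newton's method refines it to λ ≈ 21.7324. p(88) = -2828 and p(89) = 2560 have opposite signs, so a root lies in (88, 89); Newton's method refines it to λ ≈ 88.5317. Check (Vieta): the three roots sum to 118, matching tr M = 118.
So the eigenvalues of A^T A are ≈ 7.736, 21.7324, 88.5317 (all ≥ 0, as they must be for A^T A). The largest is λ_max ≈ 88.5317, hence ||A||_2 = sqrt(λ_max) ≈ 9.4091.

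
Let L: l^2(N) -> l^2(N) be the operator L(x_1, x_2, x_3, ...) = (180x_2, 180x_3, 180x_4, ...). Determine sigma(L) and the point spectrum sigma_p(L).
sigma(L) = closed disk {z in C : |z| ≤ 180}; sigma_p(L) = open disk {z in C : |z| < 180}

Note L = 180·V where V is the unit left shift (V x)_k = x_{k+1}; so sigma(L) = 180·sigma(V) and ||L|| = 180||V||. ||L x||^2 = 32400sum_{k≥2} |x_k|^2 ≤ 32400||x||^2, with equality on {x : x_1 = 0}, so ||L|| = 180. For any lambda with |lambda| < 180, set r = lambda/180 (|r| < 1); the vector x = (1, r, r^2, ...) is in l^2 and satisfies L x = 180(r, r^2, ...) = lambda x, so lambda is an eigenvalue. On the boundary |lambda| = 180 the geometric series diverges, so no l^2 eigenvector exists, but these lambda lie in the approximate point spectrum. Hence sigma(L) is the closed disk of radius 180 and sigma_p(L) is the open disk.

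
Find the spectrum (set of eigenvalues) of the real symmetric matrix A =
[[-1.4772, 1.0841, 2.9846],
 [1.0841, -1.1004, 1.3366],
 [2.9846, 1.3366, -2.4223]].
sigma(A) ≈ {-5, -2, 2}

A is real symmetric, so its spectrum consists of real eigenvalues. Expanding the characteristic polynomial of the displayed matrix gives
  det(λ I - A) = p(λ) = λ^3 + (5)λ^2 + (-4)λ + (-20).
Solving p(λ) = 0 yields eigenvalues ≈ -5, -2, 2. (A is shown rounded to 4 decimals, so these recover the underlying integer eigenvalues to within that precision.)
Verification: the trace of A = -5 equals the sum of eigenvalues -5, and det(A) ≈ 20.0000 matches the eigenvalue product 20.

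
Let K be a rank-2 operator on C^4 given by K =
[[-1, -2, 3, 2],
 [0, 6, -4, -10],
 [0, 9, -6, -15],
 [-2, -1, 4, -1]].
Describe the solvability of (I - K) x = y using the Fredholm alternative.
(I - K) is invertible (det(I - K) = 58 ≠ 0), so for every y in C^4 the equation (I - K) x = y has a unique solution.

K has rank 2 and factors as K = U V^T = u1 v1^T + u2 v2^T with u1 = (-1, 2, 3, -1), v1 = (1, 2, -3, -2), u2 = (0, 2, 3, 1), v2 = (-1, 1, 1, -3) (multiplying out reproduces the displayed K). The nonzero eigenvalues of U V^T coincide with those of the 2 x 2 matrix G = V^T U = [[v1·u1, v1·u2], [v2·u1, v2·u2]] = [[-4, -7], [9, 2]], and by the Sylvester determinant identity det(I_4 - U V^T) = det(I_2 - V^T U) = det([[5, 7], [-9, -1]]) = (5)(-1) - (7)(-9) = 58. (Direct check: I - K =
[[2, 2, -3, -2],
 [0, -5, 4, 10],
 [0, -9, 7, 15],
 [2, 1, -4, 2]]
has determinant 58.) The finite-dimensional Fredholm alternative says: either (I - K) is invertible, or ker(I - K) ≠ {0} and then range(I - K) = ker((I - K)^*)^⊥, with dim ker(I - K) = dim ker((I - K)^*). Since det(I - K) ≠ 0, 1 is not an eigenvalue of K and ker(I - K) = {0}, so we are in the first case: for every y there is a unique x = (I - K)^(-1) y. (Explicitly, by the Woodbury identity, (I - U V^T)^(-1) = I + U (I_2 - G)^(-1) V^T.)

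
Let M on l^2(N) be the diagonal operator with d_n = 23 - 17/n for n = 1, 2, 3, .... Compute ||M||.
||M|| = 23

For a diagonal operator on l^2 with entries d_n, ||M|| = sup_n |d_n|. Here d_1 = 6, d_2 = 29/2, ..., and d_n = 23 - 17/n increases monotonically toward 23. All terms lie in [6, 23), so |d_n| = d_n and the supremum is the limit 23, which is not attained by any individual d_n. Hence ||M|| = 23.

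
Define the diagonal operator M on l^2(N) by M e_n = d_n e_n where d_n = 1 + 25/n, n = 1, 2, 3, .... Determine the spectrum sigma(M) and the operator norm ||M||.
sigma(M) = {1 + 25/n : n ≥ 1} ∪ {1}; ||M|| = 26

A bounded diagonal operator on l^2 with diagonal entries d_n has spectrum equal to the closure of {d_n : n ≥ 1}: every d_n is an eigenvalue (with eigenvector e_n), so {d_n} ⊂ sigma(M); the spectrum is closed, so its closure is too; and for lambda not in the closure, (M - lambda I) has bounded inverse (the diagonal entries 1/(d_n - lambda) are bounded). For our sequence d_n = 1 + 25/n, n = 1, 2, 3, ...:
  - {d_n} = {1 + 25/n : n ≥ 1}; the only limit point is 1
  - closure = {1 + 25/n : n ≥ 1} ∪ {1}
For the norm: a diagonal operator has ||M|| = sup_n |d_n|. Here d_n = 1 + 25/n is positive and decreasing, so sup_n |d_n| = d_1 = 1 + 25 = 26. So ||M|| = 26.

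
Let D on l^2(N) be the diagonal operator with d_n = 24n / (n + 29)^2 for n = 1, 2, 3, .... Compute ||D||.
||D|| = 6/29 (attained at n = 29)

For D diagonal, ||D|| = sup_n |d_n|. Treat f(x) = 24x / (x + 29)^2 for real x > 0. By the quotient rule, f'(x) = 24(29 - x)/(x + 29)^3, which is positive for x < 29 and negative for x > 29. So f has a unique maximum at x = 29, and since 29 is a positive integer, the supremum over n ≥ 1 is attained at n = 29: d_29 = 24·29/(29 + 29)^2 = 24·29/3364 = 6/29. Hence ||D|| = 6/29.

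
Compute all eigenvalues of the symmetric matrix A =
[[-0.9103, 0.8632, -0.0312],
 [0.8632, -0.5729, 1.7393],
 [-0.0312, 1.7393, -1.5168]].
sigma(A) ≈ {-3, -1, 1}

A is real symmetric, so its spectrum consists of real eigenvalues. Expanding the characteristic polynomial of the displayed matrix gives
  det(λ I - A) = p(λ) = λ^3 + (3)λ^2 + (-1)λ + (-3).
Solving p(λ) = 0 yields eigenvalues ≈ -3, -1, 1. (A is shown rounded to 4 decimals, so these recover the underlying integer eigenvalues to within that precision.)
Verification: the trace of A = -3 equals the sum of eigenvalues -3, and det(A) ≈ 2.9998 matches the eigenvalue product 3.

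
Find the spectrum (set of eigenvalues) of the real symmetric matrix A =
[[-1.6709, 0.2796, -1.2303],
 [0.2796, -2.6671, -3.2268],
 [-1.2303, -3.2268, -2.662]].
sigma(A) ≈ {-6, -2, 1}

A is real symmetric, so its spectrum consists of real eigenvalues. Expanding the characteristic polynomial of the displayed matrix gives
  det(λ I - A) = p(λ) = λ^3 + (7)λ^2 + (4)λ + (-12).
Solving p(λ) = 0 yields eigenvalues ≈ -6, -2, 1. (A is shown rounded to 4 decimals, so these recover the underlying integer eigenvalues to within that precision.)
Verification: the trace of A = -7 equals the sum of eigenvalues -7, and det(A) ≈ 11.9998 matches the eigenvalue product 12.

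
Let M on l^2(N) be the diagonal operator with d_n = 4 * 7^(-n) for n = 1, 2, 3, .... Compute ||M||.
||M|| = 4/7 (attained at n = 1)

For M diagonal, ||M|| = sup_n |d_n|. The sequence d_n = 4 * 7^(-n) is positive and strictly decreasing (ratio 7^(-1) < 1), so the supremum is d_1 = 4/7. Hence ||M|| = 4/7.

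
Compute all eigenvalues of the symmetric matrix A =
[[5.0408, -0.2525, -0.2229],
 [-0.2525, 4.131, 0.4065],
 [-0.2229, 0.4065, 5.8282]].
sigma(A) ≈ {4, 5, 6}

A is real symmetric, so its spectrum consists of real eigenvalues. Expanding the characteristic polynomial of the displayed matrix gives
  det(λ I - A) = p(λ) = λ^3 + (-15)λ^2 + (74)λ + (-120).
Solving p(λ) = 0 yields eigenvalues ≈ 4, 5, 6. (A is shown rounded to 4 decimals, so these recover the underlying integer eigenvalues to within that precision.)
Verification: the trace of A = 15 equals the sum of eigenvalues 15, and det(A) ≈ 119.9998 matches the eigenvalue product 120.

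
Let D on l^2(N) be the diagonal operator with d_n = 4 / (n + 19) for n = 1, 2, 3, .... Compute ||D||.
||D|| = 1/5 (attained at n = 1)

For D diagonal, ||D|| = sup_n |d_n| = sup_n 4/(n + 19). This is positive and strictly decreasing in n, so the supremum is attained at n = 1: d_1 = 4/(1 + 19) = 1/5. Hence ||D|| = 1/5.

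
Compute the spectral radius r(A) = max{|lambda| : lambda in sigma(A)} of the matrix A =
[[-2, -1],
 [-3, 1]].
r(A) = (1 + sqrt(21))/2 ≈ 2.7913

The eigenvalues of A are the roots of its characteristic polynomial. With M = A (coefficients from the trace and determinant):
  p(λ) = det(λ I - M) = λ^2 + λ - 5.
For λ^2 + λ - 5 the discriminant is 21. It is nonnegative but not a perfect square, so the roots are real and irrational: λ = (-1 ± sqrt(21))/2 ≈ 1.7913, -2.7913.
Thus the eigenvalues (to 4 decimals) are 1.7913 (modulus 1.7913); -2.7913 (modulus 2.7913). The spectral radius is the largest modulus: r(A) = (1 + sqrt(21))/2 ≈ 2.7913. (Cross-check: r(A) ≤ ||A||_2 ≈ 3.618; equality holds whenever A is normal, though it can also hold for some non-normal A.)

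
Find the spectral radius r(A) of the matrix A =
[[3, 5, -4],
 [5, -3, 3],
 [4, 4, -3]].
r(A) ≈ 7.2033

The eigenvalues of A are the roots of its characteristic polynomial. With M = A (coefficients from the trace, the sum of principal 2x2 minors, and det A):
  p(λ) = det(λ I - M) = λ^3 + 3λ^2 - 30λ + 2.
No integer candidate from the rational root theorem (±divisors of 2) is a root, so the roots are irrational. The cubic discriminant is Δ = 112536 > 0, so there are three distinct real roots. p(-8) = -78 and p(-7) = 16 have opposite signs, so a root lies in (-8, -7); Newton's method refines it to λ ≈ -7.2033. p(0) = 2 and p(1) = -24 have opposite signs, so a root lies in (0, 1); Newton's method refines it to λ ≈ 0.0671. p(4) = -6 and p(5) = 52 have opposite signs, so a root lies in (4, 5); Newton's method refines it to λ ≈ 4.1362. Check (Vieta): the three roots sum to -3, matching tr M = -3.
Thus the eigenvalues (to 4 decimals) are -7.2033 (modulus 7.2033); 0.0671 (modulus 0.0671); 4.1362 (modulus 4.1362). The spectral radius is the largest modulus: r(A) ≈ 7.2033. (Cross-check: r(A) ≤ ||A||_2 ≈ 9.5728; equality holds whenever A is normal, though it can also hold for some non-normal A.)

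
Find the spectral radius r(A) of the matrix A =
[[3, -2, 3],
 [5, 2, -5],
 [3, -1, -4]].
r(A) ≈ 5.3056

The eigenvalues of A are the roots of its characteristic polynomial. With M = A (coefficients from the trace, the sum of principal 2x2 minors, and det A):
  p(λ) = det(λ I - M) = λ^3 - λ^2 - 18λ + 82.
No integer candidate from the rational root theorem (±divisors of 82) is a root, so the roots are irrational. The cubic discriminant is Δ = -131000 < 0, so there is one real root and a complex-conjugate pair. p(-6) = -62 and p(-5) = 22 have opposite signs, so a root lies in (-6, -5); Newton's method refines it to λ ≈ -5.3056. Dividing out (λ - (-5.3056)) leaves approximately λ^2 - 6.3056λ + 15.4553. For λ^2 - 6.3056λ + 15.4553 the discriminant is -22.0603. It is negative, so the remaining roots are the complex-conjugate pair λ ≈ 3.1528 ± 2.3484i. Their product equals the constant term, so |λ|^2 ≈ 15.4553 and |λ| ≈ 3.9313.
Thus the eigenvalues (to 4 decimals) are -5.3056 (modulus 5.3056); 3.1528 ± 2.3484i (modulus 3.9313). The spectral radius is the largest modulus: r(A) ≈ 5.3056. (Cross-check: r(A) ≤ ||A||_2 ≈ 8.725; equality holds whenever A is normal, though it can also hold for some non-normal A.)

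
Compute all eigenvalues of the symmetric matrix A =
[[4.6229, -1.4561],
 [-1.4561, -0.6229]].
sigma(A) ≈ {-1, 5}

A is real symmetric, so its spectrum consists of real eigenvalues. Expanding the characteristic polynomial of the displayed matrix gives
  det(λ I - A) = p(λ) = λ^2 + (-4)λ + (-5).
Solving p(λ) = 0 yields eigenvalues ≈ -1, 5. (A is shown rounded to 4 decimals, so these recover the underlying integer eigenvalues to within that precision.)
Verification: the trace of A = 4 equals the sum of eigenvalues 4, and det(A) ≈ -4.9998 matches the eigenvalue product -5.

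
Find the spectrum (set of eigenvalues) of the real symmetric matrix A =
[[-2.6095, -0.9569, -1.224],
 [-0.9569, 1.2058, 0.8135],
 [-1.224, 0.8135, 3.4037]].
sigma(A) ≈ {-3, 1, 4}

A is real symmetric, so its spectrum consists of real eigenvalues. Expanding the characteristic polynomial of the displayed matrix gives
  det(λ I - A) = p(λ) = λ^3 + (-2)λ^2 + (-11)λ + (12).
Solving p(λ) = 0 yields eigenvalues ≈ -3, 1, 4. (A is shown rounded to 4 decimals, so these recover the underlying integer eigenvalues to within that precision.)
Verification: the trace of A = 2 equals the sum of eigenvalues 2, and det(A) ≈ -12.0004 matches the eigenvalue product -12.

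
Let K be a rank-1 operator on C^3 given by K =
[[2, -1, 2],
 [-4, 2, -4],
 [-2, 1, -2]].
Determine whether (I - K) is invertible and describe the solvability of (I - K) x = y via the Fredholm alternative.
(I - K) is invertible (det(I - K) = -1 ≠ 0), so for every y in C^3 the equation (I - K) x = y has a unique solution.

K has rank 1, so it is an outer product K = u v^T: every row of K is a multiple of one row vector. Reading off the entries, u = (-1, 2, 1) and v = (-2, 1, -2) (row i of K equals u_i·v^T). A rank-one matrix u v^T satisfies K u = u (v·u) and kills the (2)-dimensional subspace v^⊥, so its characteristic polynomial is lambda^2 (lambda - v·u) with v·u = tr K = 2. Hence the eigenvalues of I - K are 1 (multiplicity 2) and 1 - (2) = -1, so det(I - K) = -1. (Direct check: I - K =
[[-1, 1, -2],
 [4, -1, 4],
 [2, -1, 3]]
has determinant -1.) The finite-dimensional Fredholm alternative says: either (I - K) is invertible, or ker(I - K) ≠ {0} and then range(I - K) = ker((I - K)^*)^⊥, with dim ker(I - K) = dim ker((I - K)^*). Since det(I - K) ≠ 0, 1 is not an eigenvalue of K and ker(I - K) = {0}, so we are in the first case: for every y there is a unique x = (I - K)^(-1) y. Explicitly, by the Sherman–Morrison formula, (I - u v^T)^(-1) = I + u v^T/(1 - v·u), i.e. (I - K)^(-1) = I - K.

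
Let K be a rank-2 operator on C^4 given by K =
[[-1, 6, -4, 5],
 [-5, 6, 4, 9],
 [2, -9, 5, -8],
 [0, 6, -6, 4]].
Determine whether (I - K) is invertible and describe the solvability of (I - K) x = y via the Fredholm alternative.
(I - K) is invertible (det(I - K) = 18 ≠ 0), so for every y in C^4 the equation (I - K) x = y has a unique solution.

K has rank 2 and factors as K = U V^T = u1 v1^T + u2 v2^T with u1 = (-1, 3, 1, -2), v1 = (-1, 0, 2, 1), u2 = (-2, -2, 3, -2), v2 = (1, -3, 1, -3) (multiplying out reproduces the displayed K). The nonzero eigenvalues of U V^T coincide with those of the 2 x 2 matrix G = V^T U = [[v1·u1, v1·u2], [v2·u1, v2·u2]] = [[1, 6], [-3, 13]], and by the Sylvester determinant identity det(I_4 - U V^T) = det(I_2 - V^T U) = det([[0, -6], [3, -12]]) = (0)(-12) - (-6)(3) = 18. (Direct check: I - K =
[[2, -6, 4, -5],
 [5, -5, -4, -9],
 [-2, 9, -4, 8],
 [0, -6, 6, -3]]
has determinant 18.) The finite-dimensional Fredholm alternative says: either (I - K) is invertible, or ker(I - K) ≠ {0} and then range(I - K) = ker((I - K)^*)^⊥, with dim ker(I - K) = dim ker((I - K)^*). Since det(I - K) ≠ 0, 1 is not an eigenvalue of K and ker(I - K) = {0}, so we are in the first case: for every y there is a unique x = (I - K)^(-1) y. (Explicitly, by the Woodbury identity, (I - U V^T)^(-1) = I + U (I_2 - G)^(-1) V^T.)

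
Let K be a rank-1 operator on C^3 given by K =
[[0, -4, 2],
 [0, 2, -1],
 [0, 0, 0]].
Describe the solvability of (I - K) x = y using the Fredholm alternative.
(I - K) is invertible (det(I - K) = -1 ≠ 0), so for every y in C^3 the equation (I - K) x = y has a unique solution.

K has rank 1, so it is an outer product K = u v^T: every row of K is a multiple of one row vector. Reading off the entries, u = (2, -1, 0) and v = (0, -2, 1) (row i of K equals u_i·v^T). A rank-one matrix u v^T satisfies K u = u (v·u) and kills the (2)-dimensional subspace v^⊥, so its characteristic polynomial is lambda^2 (lambda - v·u) with v·u = tr K = 2. Hence the eigenvalues of I - K are 1 (multiplicity 2) and 1 - (2) = -1, so det(I - K) = -1. (Direct check: I - K =
[[1, 4, -2],
 [0, -1, 1],
 [0, 0, 1]]
has determinant -1.) The finite-dimensional Fredholm alternative says: either (I - K) is invertible, or ker(I - K) ≠ {0} and then range(I - K) = ker((I - K)^*)^⊥, with dim ker(I - K) = dim ker((I - K)^*). Since det(I - K) ≠ 0, 1 is not an eigenvalue of K and ker(I - K) = {0}, so we are in the first case: for every y there is a unique x = (I - K)^(-1) y. Explicitly, by the Sherman–Morrison formula, (I - u v^T)^(-1) = I + u v^T/(1 - v·u), i.e. (I - K)^(-1) = I - K.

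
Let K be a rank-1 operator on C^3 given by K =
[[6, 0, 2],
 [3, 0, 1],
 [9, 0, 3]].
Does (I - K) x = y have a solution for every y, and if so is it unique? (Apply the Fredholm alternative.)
(I - K) is invertible (det(I - K) = -8 ≠ 0), so for every y in C^3 the equation (I - K) x = y has a unique solution.

K has rank 1, so it is an outer product K = u v^T: every row of K is a multiple of one row vector. Reading off the entries, u = (-2, -1, -3) and v = (-3, 0, -1) (row i of K equals u_i·v^T). A rank-one matrix u v^T satisfies K u = u (v·u) and kills the (2)-dimensional subspace v^⊥, so its characteristic polynomial is lambda^2 (lambda - v·u) with v·u = tr K = 9. Hence the eigenvalues of I - K are 1 (multiplicity 2) and 1 - (9) = -8, so det(I - K) = -8. (Direct check: I - K =
[[-5, 0, -2],
 [-3, 1, -1],
 [-9, 0, -2]]
has determinant -8.) The finite-dimensional Fredholm alternative says: either (I - K) is invertible, or ker(I - K) ≠ {0} and then range(I - K) = ker((I - K)^*)^⊥, with dim ker(I - K) = dim ker((I - K)^*). Since det(I - K) ≠ 0, 1 is not an eigenvalue of K and ker(I - K) = {0}, so we are in the first case: for every y there is a unique x = (I - K)^(-1) y. Explicitly, by the Sherman–Morrison formula, (I - u v^T)^(-1) = I + u v^T/(1 - v·u), i.e. (I - K)^(-1) = I + K/(-8).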